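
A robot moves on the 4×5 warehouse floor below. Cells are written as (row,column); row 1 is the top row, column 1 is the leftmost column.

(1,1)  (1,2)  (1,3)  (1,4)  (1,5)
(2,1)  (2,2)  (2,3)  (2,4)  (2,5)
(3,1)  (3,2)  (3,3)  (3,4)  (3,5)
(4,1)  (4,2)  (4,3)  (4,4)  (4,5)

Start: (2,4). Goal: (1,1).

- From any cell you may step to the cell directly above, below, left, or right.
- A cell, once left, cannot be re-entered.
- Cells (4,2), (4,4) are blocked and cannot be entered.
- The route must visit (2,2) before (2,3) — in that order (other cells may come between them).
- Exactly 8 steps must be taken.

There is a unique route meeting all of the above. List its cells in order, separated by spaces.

(2,4) (3,4) (3,3) (3,2) (2,2) (2,3) (1,3) (1,2) (1,1)

The waypoints must appear in the order (2,2), (2,3), with no cell reused.
Route from (2,4): down to (3,4), 2× left (reaching (3,2)), up to (2,2), right to (2,3), up to (1,3), 2× left (reaching (1,1)) — 8 moves in all.
Check: order respected ((2,2) at step 4, (2,3) at step 5); 8 moves as required.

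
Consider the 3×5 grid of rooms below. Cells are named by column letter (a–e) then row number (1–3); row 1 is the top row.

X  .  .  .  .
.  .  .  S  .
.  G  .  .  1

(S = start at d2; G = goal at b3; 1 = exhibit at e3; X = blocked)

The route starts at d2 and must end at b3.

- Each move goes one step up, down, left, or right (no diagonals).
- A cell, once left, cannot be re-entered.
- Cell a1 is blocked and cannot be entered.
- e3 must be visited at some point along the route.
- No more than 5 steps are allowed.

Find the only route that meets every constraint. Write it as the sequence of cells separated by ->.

The budget equals the shortest possible length, so every move has to be on a shortest route through the required cells.
Route from d2: right 1 to e2, down 1 to e3, left 3 to b3 — 5 moves in all.
Check: all required cells visited; 5 ≤ 5 moves.

d2 -> e2 -> e3 -> d3 -> c3 -> b3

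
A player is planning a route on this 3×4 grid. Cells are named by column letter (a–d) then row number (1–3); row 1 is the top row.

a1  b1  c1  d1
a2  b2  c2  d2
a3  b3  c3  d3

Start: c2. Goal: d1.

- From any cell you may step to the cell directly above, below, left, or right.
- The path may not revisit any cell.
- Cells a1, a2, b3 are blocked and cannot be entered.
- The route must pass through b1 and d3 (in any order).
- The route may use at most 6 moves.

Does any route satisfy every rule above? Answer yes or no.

Even ignoring the no-revisit rule, getting from c2 to d1, taking the cheapest ordering c2 → b1 → d3 → d1 needs at least 2 + 4 + 2 = 8 moves (Manhattan distance per leg), which exceeds the 6-move limit.

no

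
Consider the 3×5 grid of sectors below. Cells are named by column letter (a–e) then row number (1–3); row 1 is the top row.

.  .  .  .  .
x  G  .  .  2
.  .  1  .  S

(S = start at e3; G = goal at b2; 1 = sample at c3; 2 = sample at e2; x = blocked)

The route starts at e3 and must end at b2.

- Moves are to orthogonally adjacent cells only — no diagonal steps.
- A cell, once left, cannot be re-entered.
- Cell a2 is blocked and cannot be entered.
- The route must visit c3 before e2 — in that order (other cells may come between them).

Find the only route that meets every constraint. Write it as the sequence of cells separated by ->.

The waypoints must appear in the order c3, e2, with no cell reused.
Route from e3: 2× left (reaching c3), up to c2, 2× right (reaching e2), up to e1, 3× left (reaching b1), down to b2 — 10 moves in all.
Check: order respected (1 at step 2, 2 at step 5).

e3 -> d3 -> c3 -> c2 -> d2 -> e2 -> e1 -> d1 -> c1 -> b1 -> b2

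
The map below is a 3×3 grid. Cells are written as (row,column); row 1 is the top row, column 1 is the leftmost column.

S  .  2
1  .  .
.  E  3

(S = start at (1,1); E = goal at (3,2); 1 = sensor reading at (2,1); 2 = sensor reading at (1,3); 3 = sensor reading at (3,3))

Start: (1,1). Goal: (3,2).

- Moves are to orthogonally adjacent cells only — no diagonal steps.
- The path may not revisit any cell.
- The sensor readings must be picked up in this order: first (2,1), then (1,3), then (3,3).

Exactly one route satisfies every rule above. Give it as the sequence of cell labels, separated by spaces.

The waypoints must appear in the order (2,1), (1,3), (3,3), with no cell reused.
Route from (1,1): down to (2,1), right to (2,2), up to (1,2), right to (1,3), 2× down (reaching (3,3)), left to (3,2) — 7 moves in all.
Check: order respected (1 at step 1, 2 at step 4, 3 at step 6).

(1,1) (2,1) (2,2) (1,2) (1,3) (2,3) (3,3) (3,2)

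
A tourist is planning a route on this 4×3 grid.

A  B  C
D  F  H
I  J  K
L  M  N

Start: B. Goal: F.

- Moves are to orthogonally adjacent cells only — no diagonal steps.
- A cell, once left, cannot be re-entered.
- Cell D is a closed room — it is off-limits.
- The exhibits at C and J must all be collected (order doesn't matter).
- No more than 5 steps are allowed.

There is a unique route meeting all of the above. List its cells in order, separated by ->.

The budget equals the shortest possible length, so every move has to be on a shortest route through the required cells.
Route from B: right 1 to C, down 2 to K, left 1 to J, up 1 to F — 5 moves in all.
Check: all required cells visited; 5 ≤ 5 moves.

B -> C -> H -> K -> J -> F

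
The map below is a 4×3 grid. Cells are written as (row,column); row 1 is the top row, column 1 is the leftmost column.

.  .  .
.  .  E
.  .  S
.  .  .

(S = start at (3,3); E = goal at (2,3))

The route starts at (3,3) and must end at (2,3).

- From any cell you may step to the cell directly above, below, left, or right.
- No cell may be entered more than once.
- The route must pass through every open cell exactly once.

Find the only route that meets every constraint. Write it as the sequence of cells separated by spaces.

(3,3) (4,3) (4,2) (4,1) (3,1) (3,2) (2,2) (2,1) (1,1) (1,2) (1,3) (2,3)

Need to visit all 12 open cells exactly once, starting at (3,3) and ending at (2,3).
Route from (3,3): down 1 to (4,3), left 2 to (4,1), up 1 to (3,1), right 1 to (3,2), up 1 to (2,2), left 1 to (2,1), up 1 to (1,1), right 2 to (1,3), down 1 to (2,3) — 11 moves in all.
Check: all 12 open cells covered.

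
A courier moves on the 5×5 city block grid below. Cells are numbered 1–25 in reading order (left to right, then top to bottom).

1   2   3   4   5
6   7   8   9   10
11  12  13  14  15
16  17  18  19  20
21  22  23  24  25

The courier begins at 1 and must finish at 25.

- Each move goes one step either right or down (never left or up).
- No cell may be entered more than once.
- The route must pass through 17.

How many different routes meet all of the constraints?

16

A right/down-only route from 1 to 25 makes exactly 4 down-moves and 4 right-moves in some order.
With no other constraints that would be C(8,4) = 70 routes.
Split at 17 and multiply the segment counts: 1→17: 4; 17→25: 4; product = 16.
That gives 16 routes.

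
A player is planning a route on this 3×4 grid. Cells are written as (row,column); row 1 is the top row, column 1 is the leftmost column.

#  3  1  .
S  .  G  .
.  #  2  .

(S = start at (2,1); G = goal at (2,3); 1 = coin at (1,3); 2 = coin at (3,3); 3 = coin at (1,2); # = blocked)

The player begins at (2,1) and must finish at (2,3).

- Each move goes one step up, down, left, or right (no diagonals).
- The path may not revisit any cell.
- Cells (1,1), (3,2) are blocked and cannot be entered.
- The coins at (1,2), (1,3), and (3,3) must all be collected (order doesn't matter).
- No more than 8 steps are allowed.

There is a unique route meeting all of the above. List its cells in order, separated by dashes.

(2,1) - (2,2) - (1,2) - (1,3) - (1,4) - (2,4) - (3,4) - (3,3) - (2,3)

Any route must reach (1,2), (1,3), and (3,3) and still end at (2,3) within 8 moves, so the order of the required stops is forced.
Route from (2,1): right 1 to (2,2), up 1 to (1,2), right 2 to (1,4), down 2 to (3,4), left 1 to (3,3), up 1 to (2,3) — 8 moves in all.
Check: all required cells visited; 8 ≤ 8 moves.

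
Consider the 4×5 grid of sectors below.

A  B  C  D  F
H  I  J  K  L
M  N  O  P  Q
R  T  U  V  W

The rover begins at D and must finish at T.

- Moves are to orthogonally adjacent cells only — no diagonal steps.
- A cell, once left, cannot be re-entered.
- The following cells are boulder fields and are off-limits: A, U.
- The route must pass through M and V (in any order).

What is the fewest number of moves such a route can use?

11

Any route passes through M and V in some order between D and T. Summing Manhattan distances along each leg and taking the cheapest ordering (D → V → M → T) gives a lower bound of 3 + 4 + 2 = 9 moves.
The shortest route satisfying every rule uses 11 moves: D → K → L → Q → W → V → P → O → N → M → R → T.
The no-revisit rule (legs can't share cells) pushes the minimum above the 9-move bound; an exhaustive check rules out every length from 9 to 10, leaving 11 as the minimum.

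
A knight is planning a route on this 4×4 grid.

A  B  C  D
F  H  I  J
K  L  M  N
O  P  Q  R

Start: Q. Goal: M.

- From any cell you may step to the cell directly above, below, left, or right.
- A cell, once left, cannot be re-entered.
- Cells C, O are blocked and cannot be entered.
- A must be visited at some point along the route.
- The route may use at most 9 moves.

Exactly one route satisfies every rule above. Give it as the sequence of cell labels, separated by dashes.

Q - P - L - K - F - A - B - H - I - M

Any route must reach A and still end at M within 9 moves, so the order of the required stops is forced.
Route from Q: left 1 to P, up 1 to L, left 1 to K, up 2 to A, right 1 to B, down 1 to H, right 1 to I, down 1 to M — 9 moves in all.
Check: all required cells visited; 9 ≤ 9 moves.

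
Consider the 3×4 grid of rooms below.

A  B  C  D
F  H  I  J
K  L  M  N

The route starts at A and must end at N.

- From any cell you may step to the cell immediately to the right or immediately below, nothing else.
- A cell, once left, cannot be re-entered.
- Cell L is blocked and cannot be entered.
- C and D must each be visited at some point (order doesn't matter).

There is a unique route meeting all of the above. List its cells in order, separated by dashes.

A - B - C - D - J - N

Moves only go right or down, so the column and row indices never decrease.
Route from A: right 3 to D, down 2 to N — 5 moves in all.
Check: all required cells visited.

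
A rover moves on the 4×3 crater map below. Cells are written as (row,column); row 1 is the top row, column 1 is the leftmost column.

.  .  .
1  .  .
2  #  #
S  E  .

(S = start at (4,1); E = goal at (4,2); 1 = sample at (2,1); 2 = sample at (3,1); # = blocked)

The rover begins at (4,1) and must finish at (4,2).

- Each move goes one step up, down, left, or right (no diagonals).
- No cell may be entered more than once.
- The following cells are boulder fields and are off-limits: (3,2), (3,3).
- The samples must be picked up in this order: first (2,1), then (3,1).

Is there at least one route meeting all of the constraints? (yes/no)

Every way from (2,1) onward to (4,2) runs back through (4,1), which the route has already used — so it cannot be completed without a revisit.

no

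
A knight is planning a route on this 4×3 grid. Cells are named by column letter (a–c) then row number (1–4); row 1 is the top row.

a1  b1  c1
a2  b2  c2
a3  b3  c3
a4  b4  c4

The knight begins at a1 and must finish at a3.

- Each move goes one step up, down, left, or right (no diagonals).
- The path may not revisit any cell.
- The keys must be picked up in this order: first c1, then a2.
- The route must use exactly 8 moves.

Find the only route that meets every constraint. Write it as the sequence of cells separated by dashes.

a1 - b1 - c1 - c2 - c3 - b3 - b2 - a2 - a3

The waypoints must appear in the order c1, a2, with no cell reused.
Route from a1: right 2 to c1, down 2 to c3, left 1 to b3, up 1 to b2, left 1 to a2, down 1 to a3 — 8 moves in all.
Check: order respected (c1 at step 2, a2 at step 7); 8 moves as required.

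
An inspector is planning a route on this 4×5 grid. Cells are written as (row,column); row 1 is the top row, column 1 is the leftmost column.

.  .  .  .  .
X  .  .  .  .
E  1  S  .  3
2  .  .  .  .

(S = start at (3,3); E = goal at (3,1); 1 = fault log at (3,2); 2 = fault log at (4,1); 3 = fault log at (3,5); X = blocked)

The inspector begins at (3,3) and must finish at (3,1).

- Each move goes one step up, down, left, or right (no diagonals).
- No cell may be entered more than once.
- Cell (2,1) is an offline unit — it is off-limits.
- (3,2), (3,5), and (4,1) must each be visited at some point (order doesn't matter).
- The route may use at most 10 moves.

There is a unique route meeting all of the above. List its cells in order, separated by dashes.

(3,3) - (3,4) - (3,5) - (2,5) - (2,4) - (2,3) - (2,2) - (3,2) - (4,2) - (4,1) - (3,1)

Any route must reach (3,2), (3,5), and (4,1) and still end at (3,1) within 10 moves, so the order of the required stops is forced.
Route from (3,3): 2× right (reaching (3,5)), up to (2,5), 3× left (reaching (2,2)), 2× down (reaching (4,2)), left to (4,1), up to (3,1) — 10 moves in all.
Check: all required cells visited; 10 ≤ 10 moves.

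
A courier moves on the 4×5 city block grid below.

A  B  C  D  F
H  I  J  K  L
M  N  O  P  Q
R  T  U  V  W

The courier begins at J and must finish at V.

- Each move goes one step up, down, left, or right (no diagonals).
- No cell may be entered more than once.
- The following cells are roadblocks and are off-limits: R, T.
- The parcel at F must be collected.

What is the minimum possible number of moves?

7

Any route passes through F somewhere between J and V. Summing Manhattan distances along the two legs (J → F → V) gives a lower bound of 3 + 4 = 7 moves.
A route of 7 moves achieves this: J → C → D → F → L → Q → W → V.
Since 7 matches the lower bound, it is optimal.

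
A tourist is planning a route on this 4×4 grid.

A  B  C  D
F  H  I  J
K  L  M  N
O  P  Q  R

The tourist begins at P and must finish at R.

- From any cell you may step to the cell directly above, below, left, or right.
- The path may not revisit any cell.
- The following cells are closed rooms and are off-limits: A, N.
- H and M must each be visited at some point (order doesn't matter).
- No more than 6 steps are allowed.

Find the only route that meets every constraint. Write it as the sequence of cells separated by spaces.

Any route must reach H and M and still end at R within 6 moves, so the order of the required stops is forced.
Route from P: 2× up (reaching H), right to I, 2× down (reaching Q), right to R — 6 moves in all.
Check: all required cells visited; 6 ≤ 6 moves.

P L H I M Q R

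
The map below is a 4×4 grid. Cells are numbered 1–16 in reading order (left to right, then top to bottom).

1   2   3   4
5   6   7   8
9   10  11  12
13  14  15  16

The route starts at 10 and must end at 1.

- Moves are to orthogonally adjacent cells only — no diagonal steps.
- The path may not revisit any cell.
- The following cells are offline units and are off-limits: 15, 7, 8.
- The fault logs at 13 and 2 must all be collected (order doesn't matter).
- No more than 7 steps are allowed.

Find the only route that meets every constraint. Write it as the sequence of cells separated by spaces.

10 14 13 9 5 6 2 1

Any route must reach 13 and 2 and still end at 1 within 7 moves, so the order of the required stops is forced.
Route from 10: down 1 to 14, left 1 to 13, up 2 to 5, right 1 to 6, up 1 to 2, left 1 to 1 — 7 moves in all.
Check: all required cells visited; 7 ≤ 7 moves.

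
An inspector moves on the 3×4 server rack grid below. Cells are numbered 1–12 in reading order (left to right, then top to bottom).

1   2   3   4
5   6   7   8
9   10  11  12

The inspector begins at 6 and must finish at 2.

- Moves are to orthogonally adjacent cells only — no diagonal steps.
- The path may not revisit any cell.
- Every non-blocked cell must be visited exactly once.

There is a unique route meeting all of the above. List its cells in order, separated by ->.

Need to visit all 12 open cells exactly once, starting at 6 and ending at 2.
Cell 12 has only two open neighbours (8 and 11), so the path must pass straight through it: one of those is the cell it's entered from and the other is where it exits.
Route from 6: right 1 to 7, up 1 to 3, right 1 to 4, down 2 to 12, left 3 to 9, up 2 to 1, right 1 to 2 — 11 moves in all.
Check: all 12 open cells covered.

6 -> 7 -> 3 -> 4 -> 8 -> 12 -> 11 -> 10 -> 9 -> 5 -> 1 -> 2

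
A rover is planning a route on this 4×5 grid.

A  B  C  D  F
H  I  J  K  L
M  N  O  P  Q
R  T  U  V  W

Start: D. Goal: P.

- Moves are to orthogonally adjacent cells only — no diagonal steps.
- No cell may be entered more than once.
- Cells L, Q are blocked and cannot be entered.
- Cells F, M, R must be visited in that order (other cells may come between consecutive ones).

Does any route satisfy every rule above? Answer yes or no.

F must be visited but has only one open neighbour (D), and it is neither the start nor the goal — the route would have to enter and leave through D, re-entering it.

no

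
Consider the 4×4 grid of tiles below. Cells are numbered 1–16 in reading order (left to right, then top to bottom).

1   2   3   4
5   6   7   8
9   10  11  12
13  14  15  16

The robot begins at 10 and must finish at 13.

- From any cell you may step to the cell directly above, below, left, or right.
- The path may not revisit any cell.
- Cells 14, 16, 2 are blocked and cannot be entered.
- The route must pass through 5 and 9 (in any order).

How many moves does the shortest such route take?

Any route passes through 5 and 9 in some order between 10 and 13. Summing Manhattan distances along each leg and taking the cheapest ordering (10 → 5 → 9 → 13) gives a lower bound of 2 + 1 + 1 = 4 moves.
A route of 4 moves achieves this: 10 → 6 → 5 → 9 → 13.
Since 4 matches the lower bound, it is optimal.

4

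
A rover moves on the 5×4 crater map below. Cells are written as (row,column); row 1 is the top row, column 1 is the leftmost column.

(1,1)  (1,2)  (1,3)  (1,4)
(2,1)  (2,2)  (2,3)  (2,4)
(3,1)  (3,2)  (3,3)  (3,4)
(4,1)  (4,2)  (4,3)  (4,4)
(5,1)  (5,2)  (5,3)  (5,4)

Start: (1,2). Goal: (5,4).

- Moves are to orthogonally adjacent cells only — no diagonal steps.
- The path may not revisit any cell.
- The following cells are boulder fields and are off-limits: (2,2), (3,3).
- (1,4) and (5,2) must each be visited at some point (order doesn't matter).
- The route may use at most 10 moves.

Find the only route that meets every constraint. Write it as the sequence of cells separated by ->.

The budget equals the shortest possible length, so every move has to be on a shortest route through the required cells.
Route from (1,2): 2× right (reaching (1,4)), 3× down (reaching (4,4)), 2× left (reaching (4,2)), down to (5,2), 2× right (reaching (5,4)) — 10 moves in all.
Check: all required cells visited; 10 ≤ 10 moves.

(1,2) -> (1,3) -> (1,4) -> (2,4) -> (3,4) -> (4,4) -> (4,3) -> (4,2) -> (5,2) -> (5,3) -> (5,4)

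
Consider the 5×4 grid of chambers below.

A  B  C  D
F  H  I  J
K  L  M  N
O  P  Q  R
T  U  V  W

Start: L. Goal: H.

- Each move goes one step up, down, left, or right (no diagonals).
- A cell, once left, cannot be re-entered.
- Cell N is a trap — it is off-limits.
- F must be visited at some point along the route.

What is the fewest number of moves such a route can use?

3

Any route passes through F somewhere between L and H. Summing Manhattan distances along the two legs (L → F → H) gives a lower bound of 2 + 1 = 3 moves.
A route of 3 moves achieves this: L → K → F → H.
Since 3 matches the lower bound, it is optimal.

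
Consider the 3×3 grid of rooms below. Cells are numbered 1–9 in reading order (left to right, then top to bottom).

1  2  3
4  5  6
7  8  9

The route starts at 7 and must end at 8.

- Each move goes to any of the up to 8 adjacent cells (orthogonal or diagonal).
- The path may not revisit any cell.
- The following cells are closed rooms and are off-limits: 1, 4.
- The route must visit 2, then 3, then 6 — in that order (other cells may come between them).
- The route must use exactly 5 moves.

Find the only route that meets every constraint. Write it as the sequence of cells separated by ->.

7 -> 5 -> 2 -> 3 -> 6 -> 8

The waypoints must appear in the order 2, 3, 6, with no cell reused.
Route from 7: up-right 1 to 5, up 1 to 2, right 1 to 3, down 1 to 6, down-left 1 to 8 — 5 moves in all.
Check: order respected (2 at step 2, 3 at step 3, 6 at step 4); 5 moves as required.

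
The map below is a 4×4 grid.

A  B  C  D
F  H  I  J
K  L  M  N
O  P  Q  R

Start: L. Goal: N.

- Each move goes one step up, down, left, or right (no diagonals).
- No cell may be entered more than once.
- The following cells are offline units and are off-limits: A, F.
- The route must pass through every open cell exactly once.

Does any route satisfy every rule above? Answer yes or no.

Colour the cells like a checkerboard: each orthogonal step flips colour, so a Hamiltonian route alternates colours. Here there are 7 cells of one colour and 7 of the other, with start on the same colour as the goal — the counts and endpoints can't be arranged into an alternating sequence of length 14, so no Hamiltonian route exists.

no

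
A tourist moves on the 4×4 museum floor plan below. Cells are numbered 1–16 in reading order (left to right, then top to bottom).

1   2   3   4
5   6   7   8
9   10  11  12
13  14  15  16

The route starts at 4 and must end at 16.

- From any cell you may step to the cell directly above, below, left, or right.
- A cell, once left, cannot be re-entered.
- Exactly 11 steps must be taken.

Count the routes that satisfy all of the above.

61

Need simple routes of exactly 11 moves from 4 to 16 (Manhattan distance 3, so 4 moves are spent on a detour and 4 undoing it).
Branch systematically from the start, pruning whenever the remaining move budget drops below the Manhattan distance to 16 or differs from it in parity. Grouping the completions by first move — via 8: 28; via 3: 33 — and summing: 28 + 33 = 61.
That gives 61 routes.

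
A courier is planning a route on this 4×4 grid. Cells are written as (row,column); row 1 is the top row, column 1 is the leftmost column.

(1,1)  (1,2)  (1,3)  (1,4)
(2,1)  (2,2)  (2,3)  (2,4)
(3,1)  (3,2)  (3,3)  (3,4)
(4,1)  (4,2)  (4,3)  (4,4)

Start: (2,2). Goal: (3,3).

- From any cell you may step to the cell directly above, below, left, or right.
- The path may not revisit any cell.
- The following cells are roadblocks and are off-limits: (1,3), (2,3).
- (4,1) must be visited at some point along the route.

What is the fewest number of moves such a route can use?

Any route passes through (4,1) somewhere between (2,2) and (3,3). Summing Manhattan distances along the two legs ((2,2) → (4,1) → (3,3)) gives a lower bound of 3 + 3 = 6 moves.
A route of 6 moves achieves this: (2,2) → (3,2) → (3,1) → (4,1) → (4,2) → (4,3) → (3,3).
Since 6 matches the lower bound, it is optimal.

6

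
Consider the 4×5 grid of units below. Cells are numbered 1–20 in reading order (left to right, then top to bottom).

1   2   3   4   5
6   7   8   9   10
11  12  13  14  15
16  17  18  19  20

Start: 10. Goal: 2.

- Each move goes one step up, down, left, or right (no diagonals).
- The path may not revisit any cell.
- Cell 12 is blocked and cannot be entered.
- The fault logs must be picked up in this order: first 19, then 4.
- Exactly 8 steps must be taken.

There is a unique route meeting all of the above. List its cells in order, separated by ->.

10 -> 15 -> 20 -> 19 -> 14 -> 9 -> 4 -> 3 -> 2

The waypoints must appear in the order 19, 4, with no cell reused.
Route from 10: down 2 to 20, left 1 to 19, up 3 to 4, left 2 to 2 — 8 moves in all.
Check: order respected (19 at step 3, 4 at step 6); 8 moves as required.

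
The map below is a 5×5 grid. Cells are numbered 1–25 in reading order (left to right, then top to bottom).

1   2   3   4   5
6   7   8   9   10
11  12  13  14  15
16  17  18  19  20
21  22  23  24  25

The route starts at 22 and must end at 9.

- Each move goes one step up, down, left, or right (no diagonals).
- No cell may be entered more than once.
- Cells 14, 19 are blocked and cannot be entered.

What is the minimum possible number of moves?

The Manhattan distance from 22 to 9 is |5−2| + |2−4| = 5, so at least 5 moves are needed.
A route of 5 moves achieves this: 22 → 17 → 12 → 7 → 8 → 9.
Since 5 matches the lower bound, it is optimal.

5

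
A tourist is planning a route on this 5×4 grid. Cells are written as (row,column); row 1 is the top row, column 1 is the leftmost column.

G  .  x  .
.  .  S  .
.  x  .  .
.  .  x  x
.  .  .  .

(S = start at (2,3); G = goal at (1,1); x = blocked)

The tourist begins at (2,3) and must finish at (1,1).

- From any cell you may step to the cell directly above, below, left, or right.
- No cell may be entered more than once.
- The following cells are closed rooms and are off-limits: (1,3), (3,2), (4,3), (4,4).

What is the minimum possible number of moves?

3

The Manhattan distance from (2,3) to (1,1) is |2−1| + |3−1| = 3, so at least 3 moves are needed.
A route of 3 moves achieves this: (2,3) → (2,2) → (1,2) → (1,1).
Since 3 matches the lower bound, it is optimal.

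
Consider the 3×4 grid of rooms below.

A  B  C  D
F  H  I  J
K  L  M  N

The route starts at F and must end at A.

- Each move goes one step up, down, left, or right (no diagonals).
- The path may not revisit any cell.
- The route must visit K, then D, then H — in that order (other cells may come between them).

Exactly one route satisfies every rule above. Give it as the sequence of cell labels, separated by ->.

The waypoints must appear in the order K, D, H, with no cell reused.
Route from F: down to K, 3× right (reaching N), 2× up (reaching D), left to C, down to I, left to H, up to B, left to A — 11 moves in all.
Check: order respected (K at step 1, D at step 6, H at step 9).

F -> K -> L -> M -> N -> J -> D -> C -> I -> H -> B -> A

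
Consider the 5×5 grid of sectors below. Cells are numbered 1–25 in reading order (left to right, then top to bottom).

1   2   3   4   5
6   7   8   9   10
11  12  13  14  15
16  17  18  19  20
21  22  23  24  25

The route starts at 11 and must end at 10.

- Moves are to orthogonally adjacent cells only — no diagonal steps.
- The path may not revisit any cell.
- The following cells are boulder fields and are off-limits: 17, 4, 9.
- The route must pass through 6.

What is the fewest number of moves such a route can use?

Any route passes through 6 somewhere between 11 and 10. Summing Manhattan distances along the two legs (11 → 6 → 10) gives a lower bound of 1 + 4 = 5 moves.
That bound ignores the blocked cells. Measuring each leg by the fewest moves that actually steer around them (11→6: 1; 6→10: 6) raises the lower bound to 7.
A route of 7 moves exists: 11 → 6 → 7 → 12 → 13 → 14 → 15 → 10.
Since 7 matches that lower bound, it is optimal.

7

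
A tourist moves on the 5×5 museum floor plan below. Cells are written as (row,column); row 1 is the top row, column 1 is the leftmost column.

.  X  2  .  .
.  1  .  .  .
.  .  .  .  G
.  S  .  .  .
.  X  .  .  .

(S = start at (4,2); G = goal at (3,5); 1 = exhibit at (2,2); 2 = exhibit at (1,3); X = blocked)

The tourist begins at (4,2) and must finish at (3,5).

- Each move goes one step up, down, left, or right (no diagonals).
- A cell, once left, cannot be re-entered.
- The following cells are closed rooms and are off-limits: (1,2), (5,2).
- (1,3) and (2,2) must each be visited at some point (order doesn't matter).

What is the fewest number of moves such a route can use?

8

Any route passes through (1,3) and (2,2) in some order between (4,2) and (3,5). Summing Manhattan distances along each leg and taking the cheapest ordering ((4,2) → (2,2) → (1,3) → (3,5)) gives a lower bound of 2 + 2 + 4 = 8 moves.
A route of 8 moves achieves this: (4,2) → (3,2) → (2,2) → (2,3) → (1,3) → (1,4) → (2,4) → (3,4) → (3,5).
Since 8 matches the lower bound, it is optimal.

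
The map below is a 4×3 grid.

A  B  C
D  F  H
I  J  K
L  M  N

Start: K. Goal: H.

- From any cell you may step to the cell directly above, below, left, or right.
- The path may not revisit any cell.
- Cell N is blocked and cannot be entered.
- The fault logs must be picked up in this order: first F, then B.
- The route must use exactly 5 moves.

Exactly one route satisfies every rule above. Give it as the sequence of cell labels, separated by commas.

The waypoints must appear in the order F, B, with no cell reused.
Route from K: left 1 to J, up 2 to B, right 1 to C, down 1 to H — 5 moves in all.
Check: order respected (F at step 2, B at step 3); 5 moves as required.

K, J, F, B, C, H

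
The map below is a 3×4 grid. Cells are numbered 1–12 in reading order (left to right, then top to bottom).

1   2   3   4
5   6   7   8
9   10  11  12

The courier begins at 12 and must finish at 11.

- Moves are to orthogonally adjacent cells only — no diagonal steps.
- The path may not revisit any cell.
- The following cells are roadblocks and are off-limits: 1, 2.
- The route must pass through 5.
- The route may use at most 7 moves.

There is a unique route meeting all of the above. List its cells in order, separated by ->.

12 -> 8 -> 7 -> 6 -> 5 -> 9 -> 10 -> 11

The budget equals the shortest possible length, so every move has to be on a shortest route through the required cells.
Route from 12: up 1 to 8, left 3 to 5, down 1 to 9, right 2 to 11 — 7 moves in all.
Check: all required cells visited; 7 ≤ 7 moves.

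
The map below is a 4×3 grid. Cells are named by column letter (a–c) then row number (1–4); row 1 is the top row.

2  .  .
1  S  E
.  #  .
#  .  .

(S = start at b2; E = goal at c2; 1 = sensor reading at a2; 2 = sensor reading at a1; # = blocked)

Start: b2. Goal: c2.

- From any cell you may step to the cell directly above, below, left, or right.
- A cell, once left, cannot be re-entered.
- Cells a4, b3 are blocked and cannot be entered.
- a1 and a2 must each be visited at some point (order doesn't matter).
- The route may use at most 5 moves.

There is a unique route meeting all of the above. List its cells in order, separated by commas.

Any route must reach a1 and a2 and still end at c2 within 5 moves, so the order of the required stops is forced.
Route from b2: left 1 to a2, up 1 to a1, right 2 to c1, down 1 to c2 — 5 moves in all.
Check: all required cells visited; 5 ≤ 5 moves.

b2, a2, a1, b1, c1, c2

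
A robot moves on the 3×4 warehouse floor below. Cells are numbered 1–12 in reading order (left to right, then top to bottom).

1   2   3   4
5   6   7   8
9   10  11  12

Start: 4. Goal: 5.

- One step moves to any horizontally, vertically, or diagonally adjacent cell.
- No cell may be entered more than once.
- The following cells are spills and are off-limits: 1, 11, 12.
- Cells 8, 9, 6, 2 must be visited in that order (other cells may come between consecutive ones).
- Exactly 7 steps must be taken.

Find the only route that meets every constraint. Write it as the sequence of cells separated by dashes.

The waypoints must appear in the order 8, 9, 6, 2, with no cell reused.
Route from 4: down to 8, left to 7, down-left to 10, left to 9, up-right to 6, up to 2, down-left to 5 — 7 moves in all.
Check: order respected (8 at step 1, 9 at step 4, 6 at step 5, 2 at step 6); 7 moves as required.

4 - 8 - 7 - 10 - 9 - 6 - 2 - 5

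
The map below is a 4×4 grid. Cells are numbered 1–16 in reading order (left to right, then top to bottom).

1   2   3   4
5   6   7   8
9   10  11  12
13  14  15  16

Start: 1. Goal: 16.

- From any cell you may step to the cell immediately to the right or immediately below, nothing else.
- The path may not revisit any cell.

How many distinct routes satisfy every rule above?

A right/down-only route from 1 to 16 makes exactly 3 down-moves and 3 right-moves in some order.
With no other constraints that would be C(6,3) = 20 routes.
That gives 20 routes.

20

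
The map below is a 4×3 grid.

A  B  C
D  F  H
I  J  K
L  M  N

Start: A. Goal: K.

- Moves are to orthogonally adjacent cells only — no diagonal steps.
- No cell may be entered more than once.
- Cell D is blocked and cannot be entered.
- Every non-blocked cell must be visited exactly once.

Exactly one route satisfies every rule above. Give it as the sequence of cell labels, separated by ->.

A -> B -> C -> H -> F -> J -> I -> L -> M -> N -> K

Need to visit all 11 open cells exactly once, starting at A and ending at K.
Route from A: 2× right (reaching C), down to H, left to F, down to J, left to I, down to L, 2× right (reaching N), up to K — 10 moves in all.
Check: all 11 open cells covered.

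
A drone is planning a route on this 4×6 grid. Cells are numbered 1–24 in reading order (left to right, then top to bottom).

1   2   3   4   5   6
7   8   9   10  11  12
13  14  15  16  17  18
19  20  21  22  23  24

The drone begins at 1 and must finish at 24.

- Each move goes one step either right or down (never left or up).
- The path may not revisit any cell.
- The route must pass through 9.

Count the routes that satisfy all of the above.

30

A right/down-only route from 1 to 24 makes exactly 3 down-moves and 5 right-moves in some order.
With no other constraints that would be C(8,3) = 56 routes.
Split at 9 and multiply the segment counts: 1→9: 3; 9→24: 10; product = 30.
That gives 30 routes.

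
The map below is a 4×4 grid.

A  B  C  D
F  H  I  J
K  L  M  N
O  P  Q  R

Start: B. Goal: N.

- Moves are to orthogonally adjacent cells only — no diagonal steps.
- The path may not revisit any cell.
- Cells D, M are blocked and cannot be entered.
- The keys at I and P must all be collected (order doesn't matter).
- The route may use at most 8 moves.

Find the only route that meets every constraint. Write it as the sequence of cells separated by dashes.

The budget equals the shortest possible length, so every move has to be on a shortest route through the required cells.
Route from B: right to C, down to I, left to H, 2× down (reaching P), 2× right (reaching R), up to N — 8 moves in all.
Check: all required cells visited; 8 ≤ 8 moves.

B - C - I - H - L - P - Q - R - N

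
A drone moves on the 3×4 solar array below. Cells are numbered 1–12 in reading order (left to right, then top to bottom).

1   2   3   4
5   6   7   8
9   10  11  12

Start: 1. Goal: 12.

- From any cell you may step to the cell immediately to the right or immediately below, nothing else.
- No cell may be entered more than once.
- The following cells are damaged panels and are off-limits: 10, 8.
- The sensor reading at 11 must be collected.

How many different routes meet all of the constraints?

3

A right/down-only route from 1 to 12 makes exactly 2 down-moves and 3 right-moves in some order.
With no other constraints that would be C(5,2) = 10 routes.
Split at 11 and multiply the segment counts (each segment already excludes blocked cells): 1→11: 3; 11→12: 1; product = 3.
That gives 3 routes.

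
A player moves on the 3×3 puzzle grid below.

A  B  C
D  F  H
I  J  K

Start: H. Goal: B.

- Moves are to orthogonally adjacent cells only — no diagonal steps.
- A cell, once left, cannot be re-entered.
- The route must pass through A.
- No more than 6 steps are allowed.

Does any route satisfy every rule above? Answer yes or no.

yes

One route that works: H → F → D → A → B.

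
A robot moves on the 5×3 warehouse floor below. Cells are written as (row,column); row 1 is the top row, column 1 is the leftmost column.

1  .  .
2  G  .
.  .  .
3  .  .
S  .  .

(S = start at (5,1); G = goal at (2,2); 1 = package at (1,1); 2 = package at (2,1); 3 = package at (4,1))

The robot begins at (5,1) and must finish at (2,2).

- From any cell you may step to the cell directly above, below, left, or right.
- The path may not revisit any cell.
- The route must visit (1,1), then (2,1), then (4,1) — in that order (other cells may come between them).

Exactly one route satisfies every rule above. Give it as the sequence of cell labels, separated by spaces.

The waypoints must appear in the order (1,1), (2,1), (4,1), with no cell reused.
Route from (5,1): 2× right (reaching (5,3)), 4× up (reaching (1,3)), 2× left (reaching (1,1)), 3× down (reaching (4,1)), right to (4,2), 2× up (reaching (2,2)) — 14 moves in all.
Check: order respected (1 at step 8, 2 at step 9, 3 at step 11).

(5,1) (5,2) (5,3) (4,3) (3,3) (2,3) (1,3) (1,2) (1,1) (2,1) (3,1) (4,1) (4,2) (3,2) (2,2)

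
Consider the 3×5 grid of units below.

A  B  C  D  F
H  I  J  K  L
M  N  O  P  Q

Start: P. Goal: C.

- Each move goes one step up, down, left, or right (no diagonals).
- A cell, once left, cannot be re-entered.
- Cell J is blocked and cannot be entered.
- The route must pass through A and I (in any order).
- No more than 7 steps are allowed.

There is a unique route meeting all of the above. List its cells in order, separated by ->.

P -> O -> N -> I -> H -> A -> B -> C

Any route must reach A and I and still end at C within 7 moves, so the order of the required stops is forced.
Route from P: left 2 to N, up 1 to I, left 1 to H, up 1 to A, right 2 to C — 7 moves in all.
Check: all required cells visited; 7 ≤ 7 moves.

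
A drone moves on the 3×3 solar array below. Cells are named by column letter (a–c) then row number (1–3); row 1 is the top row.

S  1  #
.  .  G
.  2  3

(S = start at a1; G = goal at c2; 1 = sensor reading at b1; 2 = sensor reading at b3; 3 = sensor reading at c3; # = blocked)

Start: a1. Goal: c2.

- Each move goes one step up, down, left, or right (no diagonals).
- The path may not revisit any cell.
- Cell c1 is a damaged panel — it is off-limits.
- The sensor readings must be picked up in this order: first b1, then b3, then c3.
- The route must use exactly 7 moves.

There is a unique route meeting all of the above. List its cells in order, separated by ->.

The waypoints must appear in the order b1, b3, c3, with no cell reused.
Route from a1: right 1 to b1, down 1 to b2, left 1 to a2, down 1 to a3, right 2 to c3, up 1 to c2 — 7 moves in all.
Check: order respected (1 at step 1, 2 at step 5, 3 at step 6); 7 moves as required.

a1 -> b1 -> b2 -> a2 -> a3 -> b3 -> c3 -> c2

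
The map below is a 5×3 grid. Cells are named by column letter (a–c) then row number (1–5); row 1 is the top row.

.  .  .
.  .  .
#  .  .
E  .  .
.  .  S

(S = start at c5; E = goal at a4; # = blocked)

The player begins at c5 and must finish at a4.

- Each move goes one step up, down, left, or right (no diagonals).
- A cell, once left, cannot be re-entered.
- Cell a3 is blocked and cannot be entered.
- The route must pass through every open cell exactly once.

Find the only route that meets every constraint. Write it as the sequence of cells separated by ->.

c5 -> c4 -> c3 -> c2 -> c1 -> b1 -> a1 -> a2 -> b2 -> b3 -> b4 -> b5 -> a5 -> a4

Need to visit all 14 open cells exactly once, starting at c5 and ending at a4.
Cell a2 has only two open neighbours (a1 and b2), so the path must pass straight through it: one of those is the cell it's entered from and the other is where it exits.
Route from c5: up 4 to c1, left 2 to a1, down 1 to a2, right 1 to b2, down 3 to b5, left 1 to a5, up 1 to a4 — 13 moves in all.
Check: all 14 open cells covered.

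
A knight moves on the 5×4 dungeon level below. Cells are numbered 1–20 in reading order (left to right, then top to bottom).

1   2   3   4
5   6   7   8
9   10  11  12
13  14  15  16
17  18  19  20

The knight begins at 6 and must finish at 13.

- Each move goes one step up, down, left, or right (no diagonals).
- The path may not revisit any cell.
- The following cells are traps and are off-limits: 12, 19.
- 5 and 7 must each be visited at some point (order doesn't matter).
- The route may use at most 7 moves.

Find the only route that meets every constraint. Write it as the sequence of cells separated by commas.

Any route must reach 5 and 7 and still end at 13 within 7 moves, so the order of the required stops is forced.
Route from 6: right 1 to 7, up 1 to 3, left 2 to 1, down 3 to 13 — 7 moves in all.
Check: all required cells visited; 7 ≤ 7 moves.

6, 7, 3, 2, 1, 5, 9, 13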